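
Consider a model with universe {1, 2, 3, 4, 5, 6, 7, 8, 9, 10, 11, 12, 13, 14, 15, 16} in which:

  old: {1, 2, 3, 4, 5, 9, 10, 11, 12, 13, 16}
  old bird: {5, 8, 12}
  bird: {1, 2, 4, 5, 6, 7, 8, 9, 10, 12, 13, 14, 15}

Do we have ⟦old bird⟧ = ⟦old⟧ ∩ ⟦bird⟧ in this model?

no

⟦old⟧ ∩ ⟦bird⟧ = {1, 2, 3, 4, 5, 9, 10, 11, 12, 13, 16} ∩ {1, 2, 4, 5, 6, 7, 8, 9, 10, 12, 13, 14, 15} = {1, 2, 4, 5, 9, 10, 12, 13}
Observed ⟦old bird⟧ = {5, 8, 12}.
These differ, so the modifier is not intersective in this model.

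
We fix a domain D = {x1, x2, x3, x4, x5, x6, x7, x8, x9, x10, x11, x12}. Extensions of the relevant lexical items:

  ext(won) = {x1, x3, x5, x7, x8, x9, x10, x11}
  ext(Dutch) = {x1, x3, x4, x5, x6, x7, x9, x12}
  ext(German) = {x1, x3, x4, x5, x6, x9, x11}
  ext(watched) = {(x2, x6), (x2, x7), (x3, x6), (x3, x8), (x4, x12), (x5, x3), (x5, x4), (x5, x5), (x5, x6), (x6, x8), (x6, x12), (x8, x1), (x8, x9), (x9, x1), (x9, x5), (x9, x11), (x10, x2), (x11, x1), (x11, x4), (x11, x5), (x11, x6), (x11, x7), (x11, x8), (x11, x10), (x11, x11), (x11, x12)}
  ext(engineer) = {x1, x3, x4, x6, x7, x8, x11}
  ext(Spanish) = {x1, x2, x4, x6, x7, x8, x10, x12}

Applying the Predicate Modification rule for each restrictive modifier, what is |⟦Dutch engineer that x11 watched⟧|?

⟦that x11 watched⟧ = {x : ⟨x11, x⟩ ∈ ⟦watched⟧} = {x1, x4, x5, x6, x7, x8, x10, x11, x12}
⟦engineer⟧ = {x1, x3, x4, x6, x7, x8, x11}
… ∩ ⟦that x11 watched⟧ = {x1, x3, x4, x6, x7, x8, x11} ∩ {x1, x4, x5, x6, x7, x8, x10, x11, x12} = {x1, x4, x6, x7, x8, x11}
… ∩ ⟦Dutch⟧ = {x1, x4, x6, x7, x8, x11} ∩ {x1, x3, x4, x5, x6, x7, x9, x12} = {x1, x4, x6, x7}
⟦Dutch engineer that x11 watched⟧ = {x1, x4, x6, x7}, so the cardinality is 4.

4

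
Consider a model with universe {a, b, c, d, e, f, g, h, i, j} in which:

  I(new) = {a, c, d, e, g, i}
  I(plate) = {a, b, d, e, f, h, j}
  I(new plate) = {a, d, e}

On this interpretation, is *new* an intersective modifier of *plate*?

yes

⟦new⟧ ∩ ⟦plate⟧ = {a, c, d, e, g, i} ∩ {a, b, d, e, f, h, j} = {a, d, e}
Observed ⟦new plate⟧ = {a, d, e}.
These coincide, so the modifier is intersective here.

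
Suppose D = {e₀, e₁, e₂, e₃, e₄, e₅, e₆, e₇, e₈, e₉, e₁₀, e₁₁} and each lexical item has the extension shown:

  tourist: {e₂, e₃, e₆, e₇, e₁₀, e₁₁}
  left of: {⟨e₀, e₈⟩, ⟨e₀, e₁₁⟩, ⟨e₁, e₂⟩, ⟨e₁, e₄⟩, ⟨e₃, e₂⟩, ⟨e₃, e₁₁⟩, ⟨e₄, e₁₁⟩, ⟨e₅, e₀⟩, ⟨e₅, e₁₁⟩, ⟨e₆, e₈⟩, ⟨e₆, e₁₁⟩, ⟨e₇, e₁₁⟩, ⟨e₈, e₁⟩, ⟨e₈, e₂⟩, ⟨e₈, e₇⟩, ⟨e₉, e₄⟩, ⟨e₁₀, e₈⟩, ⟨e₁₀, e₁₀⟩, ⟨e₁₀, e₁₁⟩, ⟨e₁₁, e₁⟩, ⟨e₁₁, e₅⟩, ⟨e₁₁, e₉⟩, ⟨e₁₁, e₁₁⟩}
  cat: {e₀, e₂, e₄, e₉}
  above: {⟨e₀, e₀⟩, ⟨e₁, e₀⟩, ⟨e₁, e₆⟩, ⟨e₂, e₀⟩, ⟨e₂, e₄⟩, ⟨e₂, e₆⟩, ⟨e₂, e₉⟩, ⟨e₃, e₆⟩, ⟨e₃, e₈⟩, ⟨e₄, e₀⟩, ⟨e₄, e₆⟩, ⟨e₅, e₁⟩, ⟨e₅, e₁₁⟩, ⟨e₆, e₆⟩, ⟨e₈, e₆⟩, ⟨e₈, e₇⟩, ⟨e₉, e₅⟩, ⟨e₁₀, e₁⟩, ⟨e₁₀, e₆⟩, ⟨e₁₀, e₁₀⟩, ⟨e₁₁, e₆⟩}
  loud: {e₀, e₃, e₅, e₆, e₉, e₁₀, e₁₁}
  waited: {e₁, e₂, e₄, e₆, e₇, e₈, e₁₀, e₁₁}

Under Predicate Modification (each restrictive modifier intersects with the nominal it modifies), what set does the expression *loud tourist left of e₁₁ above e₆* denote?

⟦left of e₁₁⟧ = {x : ⟨x, e₁₁⟩ ∈ ⟦left of⟧} = {e₀, e₃, e₄, e₅, e₆, e₇, e₁₀, e₁₁}
⟦above e₆⟧ = {x : ⟨x, e₆⟩ ∈ ⟦above⟧} = {e₁, e₂, e₃, e₄, e₆, e₈, e₁₀, e₁₁}
⟦tourist⟧ = {e₂, e₃, e₆, e₇, e₁₀, e₁₁}
… ∩ ⟦left of e₁₁⟧ = {e₂, e₃, e₆, e₇, e₁₀, e₁₁} ∩ {e₀, e₃, e₄, e₅, e₆, e₇, e₁₀, e₁₁} = {e₃, e₆, e₇, e₁₀, e₁₁}
… ∩ ⟦above e₆⟧ = {e₃, e₆, e₇, e₁₀, e₁₁} ∩ {e₁, e₂, e₃, e₄, e₆, e₈, e₁₀, e₁₁} = {e₃, e₆, e₁₀, e₁₁}
… ∩ ⟦loud⟧ = {e₃, e₆, e₁₀, e₁₁} ∩ {e₀, e₃, e₅, e₆, e₉, e₁₀, e₁₁} = {e₃, e₆, e₁₀, e₁₁}
So ⟦loud tourist left of e₁₁ above e₆⟧ = {e₃, e₆, e₁₀, e₁₁}.

{e₃, e₆, e₁₀, e₁₁}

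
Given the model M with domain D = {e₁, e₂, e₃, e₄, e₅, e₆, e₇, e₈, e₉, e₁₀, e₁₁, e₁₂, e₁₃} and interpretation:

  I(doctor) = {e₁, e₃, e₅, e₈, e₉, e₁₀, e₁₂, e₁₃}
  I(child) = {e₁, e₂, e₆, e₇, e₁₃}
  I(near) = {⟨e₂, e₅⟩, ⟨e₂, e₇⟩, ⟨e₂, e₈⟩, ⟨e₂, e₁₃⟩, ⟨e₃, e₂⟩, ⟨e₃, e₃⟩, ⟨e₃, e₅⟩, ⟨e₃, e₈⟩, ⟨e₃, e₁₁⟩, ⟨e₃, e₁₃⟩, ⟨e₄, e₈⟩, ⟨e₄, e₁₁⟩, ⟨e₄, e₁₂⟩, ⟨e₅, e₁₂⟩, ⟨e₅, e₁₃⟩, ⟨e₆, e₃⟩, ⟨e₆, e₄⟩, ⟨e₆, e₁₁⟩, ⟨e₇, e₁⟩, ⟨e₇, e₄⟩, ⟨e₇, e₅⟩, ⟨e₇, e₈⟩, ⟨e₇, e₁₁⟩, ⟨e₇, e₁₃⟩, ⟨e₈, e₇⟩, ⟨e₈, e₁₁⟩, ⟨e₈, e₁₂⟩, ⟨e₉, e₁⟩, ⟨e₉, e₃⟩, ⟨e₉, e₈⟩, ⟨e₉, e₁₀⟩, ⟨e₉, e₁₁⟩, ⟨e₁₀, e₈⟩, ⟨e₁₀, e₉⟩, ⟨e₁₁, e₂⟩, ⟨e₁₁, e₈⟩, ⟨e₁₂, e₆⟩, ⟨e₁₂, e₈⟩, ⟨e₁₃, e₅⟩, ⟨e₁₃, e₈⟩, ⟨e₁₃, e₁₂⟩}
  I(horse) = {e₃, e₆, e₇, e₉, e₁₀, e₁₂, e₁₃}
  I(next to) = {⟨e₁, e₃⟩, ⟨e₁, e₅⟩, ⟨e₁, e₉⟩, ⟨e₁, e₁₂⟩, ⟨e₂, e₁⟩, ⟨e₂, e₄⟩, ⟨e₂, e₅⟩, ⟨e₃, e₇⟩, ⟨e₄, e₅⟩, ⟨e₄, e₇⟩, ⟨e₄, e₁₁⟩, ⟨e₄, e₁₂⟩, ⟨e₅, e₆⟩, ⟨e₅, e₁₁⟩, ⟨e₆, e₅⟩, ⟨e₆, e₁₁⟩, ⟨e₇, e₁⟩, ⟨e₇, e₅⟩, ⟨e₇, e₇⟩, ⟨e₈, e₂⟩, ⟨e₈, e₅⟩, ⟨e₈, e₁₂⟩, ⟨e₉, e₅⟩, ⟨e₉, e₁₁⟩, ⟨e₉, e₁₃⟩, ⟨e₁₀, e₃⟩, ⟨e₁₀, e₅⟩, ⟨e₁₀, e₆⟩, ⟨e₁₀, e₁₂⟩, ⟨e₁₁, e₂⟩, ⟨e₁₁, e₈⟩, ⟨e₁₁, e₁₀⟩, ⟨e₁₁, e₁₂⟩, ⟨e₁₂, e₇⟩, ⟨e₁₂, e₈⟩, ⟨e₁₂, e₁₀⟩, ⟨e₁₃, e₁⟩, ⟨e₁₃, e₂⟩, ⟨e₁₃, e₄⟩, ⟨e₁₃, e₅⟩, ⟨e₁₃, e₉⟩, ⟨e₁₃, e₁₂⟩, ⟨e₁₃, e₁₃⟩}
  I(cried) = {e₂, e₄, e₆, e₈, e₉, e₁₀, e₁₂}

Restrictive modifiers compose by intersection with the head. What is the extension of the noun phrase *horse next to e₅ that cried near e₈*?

⟦next to e₅⟧ = {x : ⟨x, e₅⟩ ∈ ⟦next to⟧} = {e₁, e₂, e₄, e₆, e₇, e₈, e₉, e₁₀, e₁₃}
⟦that cried⟧ = ⟦cried⟧ = {e₂, e₄, e₆, e₈, e₉, e₁₀, e₁₂}
⟦near e₈⟧ = {x : ⟨x, e₈⟩ ∈ ⟦near⟧} = {e₂, e₃, e₄, e₇, e₉, e₁₀, e₁₁, e₁₂, e₁₃}
⟦horse⟧ = {e₃, e₆, e₇, e₉, e₁₀, e₁₂, e₁₃}
… ∩ ⟦next to e₅⟧ = {e₃, e₆, e₇, e₉, e₁₀, e₁₂, e₁₃} ∩ {e₁, e₂, e₄, e₆, e₇, e₈, e₉, e₁₀, e₁₃} = {e₆, e₇, e₉, e₁₀, e₁₃}
… ∩ ⟦that cried⟧ = {e₆, e₇, e₉, e₁₀, e₁₃} ∩ {e₂, e₄, e₆, e₈, e₉, e₁₀, e₁₂} = {e₆, e₉, e₁₀}
… ∩ ⟦near e₈⟧ = {e₆, e₉, e₁₀} ∩ {e₂, e₃, e₄, e₇, e₉, e₁₀, e₁₁, e₁₂, e₁₃} = {e₉, e₁₀}
So ⟦horse next to e₅ that cried near e₈⟧ = {e₉, e₁₀}.

{e₉, e₁₀}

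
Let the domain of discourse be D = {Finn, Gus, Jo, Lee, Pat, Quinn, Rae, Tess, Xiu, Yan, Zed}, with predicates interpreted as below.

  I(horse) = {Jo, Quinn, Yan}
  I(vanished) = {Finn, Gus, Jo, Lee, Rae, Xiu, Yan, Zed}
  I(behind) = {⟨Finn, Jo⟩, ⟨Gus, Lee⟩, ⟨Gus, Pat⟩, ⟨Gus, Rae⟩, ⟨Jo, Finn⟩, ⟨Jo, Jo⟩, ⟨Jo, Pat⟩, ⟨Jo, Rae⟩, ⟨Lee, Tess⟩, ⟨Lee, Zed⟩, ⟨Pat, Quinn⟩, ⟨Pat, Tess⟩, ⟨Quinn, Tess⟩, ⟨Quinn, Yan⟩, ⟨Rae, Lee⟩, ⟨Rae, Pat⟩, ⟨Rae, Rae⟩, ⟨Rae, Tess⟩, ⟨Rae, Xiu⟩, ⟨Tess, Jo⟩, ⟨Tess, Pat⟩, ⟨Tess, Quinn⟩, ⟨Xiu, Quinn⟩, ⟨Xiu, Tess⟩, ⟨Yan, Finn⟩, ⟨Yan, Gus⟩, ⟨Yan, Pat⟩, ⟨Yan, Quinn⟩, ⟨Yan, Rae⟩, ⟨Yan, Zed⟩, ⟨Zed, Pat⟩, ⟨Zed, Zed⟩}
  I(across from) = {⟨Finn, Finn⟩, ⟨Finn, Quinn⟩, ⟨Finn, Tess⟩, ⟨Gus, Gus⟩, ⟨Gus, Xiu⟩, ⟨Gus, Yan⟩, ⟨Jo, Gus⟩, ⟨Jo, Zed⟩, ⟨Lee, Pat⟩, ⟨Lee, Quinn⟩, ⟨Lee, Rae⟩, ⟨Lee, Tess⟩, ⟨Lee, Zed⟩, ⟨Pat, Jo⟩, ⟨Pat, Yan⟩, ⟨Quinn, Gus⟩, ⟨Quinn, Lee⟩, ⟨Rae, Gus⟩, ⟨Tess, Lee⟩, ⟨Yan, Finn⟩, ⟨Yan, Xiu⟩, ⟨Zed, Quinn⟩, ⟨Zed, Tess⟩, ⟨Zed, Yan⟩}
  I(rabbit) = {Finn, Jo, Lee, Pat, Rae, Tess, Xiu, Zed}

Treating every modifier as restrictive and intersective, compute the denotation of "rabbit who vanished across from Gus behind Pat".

⟦who vanished⟧ = ⟦vanished⟧ = {Finn, Gus, Jo, Lee, Rae, Xiu, Yan, Zed}
⟦across from Gus⟧ = {x : ⟨x, Gus⟩ ∈ ⟦across from⟧} = {Gus, Jo, Quinn, Rae}
⟦behind Pat⟧ = {x : ⟨x, Pat⟩ ∈ ⟦behind⟧} = {Gus, Jo, Rae, Tess, Yan, Zed}
⟦rabbit⟧ = {Finn, Jo, Lee, Pat, Rae, Tess, Xiu, Zed}
… ∩ ⟦who vanished⟧ = {Finn, Jo, Lee, Pat, Rae, Tess, Xiu, Zed} ∩ {Finn, Gus, Jo, Lee, Rae, Xiu, Yan, Zed} = {Finn, Jo, Lee, Rae, Xiu, Zed}
… ∩ ⟦across from Gus⟧ = {Finn, Jo, Lee, Rae, Xiu, Zed} ∩ {Gus, Jo, Quinn, Rae} = {Jo, Rae}
… ∩ ⟦behind Pat⟧ = {Jo, Rae} ∩ {Gus, Jo, Rae, Tess, Yan, Zed} = {Jo, Rae}
So ⟦rabbit who vanished across from Gus behind Pat⟧ = {Jo, Rae}.

{Jo, Rae}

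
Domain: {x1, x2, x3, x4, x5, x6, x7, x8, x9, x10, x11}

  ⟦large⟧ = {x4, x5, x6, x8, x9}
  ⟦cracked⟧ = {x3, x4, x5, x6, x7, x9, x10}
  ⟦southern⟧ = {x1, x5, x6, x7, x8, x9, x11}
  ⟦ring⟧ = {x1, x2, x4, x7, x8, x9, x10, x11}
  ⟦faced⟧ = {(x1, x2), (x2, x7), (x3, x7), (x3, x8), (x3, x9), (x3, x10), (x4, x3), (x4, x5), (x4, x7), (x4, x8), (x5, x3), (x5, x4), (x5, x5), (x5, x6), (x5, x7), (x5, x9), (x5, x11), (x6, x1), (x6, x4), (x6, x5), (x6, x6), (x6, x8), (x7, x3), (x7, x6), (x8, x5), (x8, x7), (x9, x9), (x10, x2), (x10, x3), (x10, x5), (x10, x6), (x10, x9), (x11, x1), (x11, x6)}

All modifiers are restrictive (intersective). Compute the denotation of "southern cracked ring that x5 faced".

⟦that x5 faced⟧ = {x : ⟨x5, x⟩ ∈ ⟦faced⟧} = {x3, x4, x5, x6, x7, x9, x11}
⟦ring⟧ = {x1, x2, x4, x7, x8, x9, x10, x11}
… ∩ ⟦that x5 faced⟧ = {x1, x2, x4, x7, x8, x9, x10, x11} ∩ {x3, x4, x5, x6, x7, x9, x11} = {x4, x7, x9, x11}
… ∩ ⟦southern⟧ = {x4, x7, x9, x11} ∩ {x1, x5, x6, x7, x8, x9, x11} = {x7, x9, x11}
… ∩ ⟦cracked⟧ = {x7, x9, x11} ∩ {x3, x4, x5, x6, x7, x9, x10} = {x7, x9}
So ⟦southern cracked ring that x5 faced⟧ = {x7, x9}.

{x7, x9}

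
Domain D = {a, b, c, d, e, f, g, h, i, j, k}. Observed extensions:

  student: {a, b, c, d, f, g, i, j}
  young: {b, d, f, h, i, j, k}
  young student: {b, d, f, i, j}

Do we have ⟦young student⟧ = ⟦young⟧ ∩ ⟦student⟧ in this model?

yes

⟦young⟧ ∩ ⟦student⟧ = {b, d, f, h, i, j, k} ∩ {a, b, c, d, f, g, i, j} = {b, d, f, i, j}
Observed ⟦young student⟧ = {b, d, f, i, j}.
These coincide, so the modifier is intersective here.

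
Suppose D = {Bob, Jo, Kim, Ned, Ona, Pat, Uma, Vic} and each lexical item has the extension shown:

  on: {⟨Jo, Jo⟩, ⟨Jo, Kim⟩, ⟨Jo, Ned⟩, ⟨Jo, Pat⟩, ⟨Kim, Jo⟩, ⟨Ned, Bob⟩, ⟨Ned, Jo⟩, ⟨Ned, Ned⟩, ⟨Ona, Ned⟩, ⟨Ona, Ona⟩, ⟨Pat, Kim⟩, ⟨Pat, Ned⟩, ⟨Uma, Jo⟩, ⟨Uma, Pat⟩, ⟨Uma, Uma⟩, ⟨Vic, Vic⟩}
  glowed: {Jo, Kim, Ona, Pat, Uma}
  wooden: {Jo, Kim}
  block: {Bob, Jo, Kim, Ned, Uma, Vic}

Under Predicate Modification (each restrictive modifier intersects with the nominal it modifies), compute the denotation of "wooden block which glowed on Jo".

{Jo, Kim}

⟦which glowed⟧ = ⟦glowed⟧ = {Jo, Kim, Ona, Pat, Uma}
⟦on Jo⟧ = {x : ⟨x, Jo⟩ ∈ ⟦on⟧} = {Jo, Kim, Ned, Uma}
⟦block⟧ = {Bob, Jo, Kim, Ned, Uma, Vic}
… ∩ ⟦which glowed⟧ = {Bob, Jo, Kim, Ned, Uma, Vic} ∩ {Jo, Kim, Ona, Pat, Uma} = {Jo, Kim, Uma}
… ∩ ⟦on Jo⟧ = {Jo, Kim, Uma} ∩ {Jo, Kim, Ned, Uma} = {Jo, Kim, Uma}
… ∩ ⟦wooden⟧ = {Jo, Kim, Uma} ∩ {Jo, Kim} = {Jo, Kim}
So ⟦wooden block which glowed on Jo⟧ = {Jo, Kim}.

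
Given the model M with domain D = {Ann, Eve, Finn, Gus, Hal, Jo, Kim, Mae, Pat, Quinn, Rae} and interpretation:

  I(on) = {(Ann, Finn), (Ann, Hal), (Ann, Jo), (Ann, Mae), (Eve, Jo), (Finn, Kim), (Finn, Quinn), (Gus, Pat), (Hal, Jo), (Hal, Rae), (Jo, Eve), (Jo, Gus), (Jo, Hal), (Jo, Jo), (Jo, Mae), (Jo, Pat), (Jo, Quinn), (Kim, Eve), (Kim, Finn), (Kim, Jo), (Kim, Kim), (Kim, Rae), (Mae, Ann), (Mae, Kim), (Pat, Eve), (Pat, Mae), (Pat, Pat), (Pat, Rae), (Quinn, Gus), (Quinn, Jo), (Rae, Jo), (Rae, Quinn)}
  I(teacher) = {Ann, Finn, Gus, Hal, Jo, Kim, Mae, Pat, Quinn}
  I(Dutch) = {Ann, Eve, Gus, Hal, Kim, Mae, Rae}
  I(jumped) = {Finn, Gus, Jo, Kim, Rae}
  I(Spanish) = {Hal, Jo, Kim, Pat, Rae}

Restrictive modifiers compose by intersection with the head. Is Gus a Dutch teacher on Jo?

no

⟦on Jo⟧ = {x : ⟨x, Jo⟩ ∈ ⟦on⟧} = {Ann, Eve, Hal, Jo, Kim, Quinn, Rae}
⟦teacher⟧ = {Ann, Finn, Gus, Hal, Jo, Kim, Mae, Pat, Quinn}
… ∩ ⟦on Jo⟧ = {Ann, Finn, Gus, Hal, Jo, Kim, Mae, Pat, Quinn} ∩ {Ann, Eve, Hal, Jo, Kim, Quinn, Rae} = {Ann, Hal, Jo, Kim, Quinn}
… ∩ ⟦Dutch⟧ = {Ann, Hal, Jo, Kim, Quinn} ∩ {Ann, Eve, Gus, Hal, Kim, Mae, Rae} = {Ann, Hal, Kim}
⟦Dutch teacher on Jo⟧ = {Ann, Hal, Kim}; Gus ∉ this set.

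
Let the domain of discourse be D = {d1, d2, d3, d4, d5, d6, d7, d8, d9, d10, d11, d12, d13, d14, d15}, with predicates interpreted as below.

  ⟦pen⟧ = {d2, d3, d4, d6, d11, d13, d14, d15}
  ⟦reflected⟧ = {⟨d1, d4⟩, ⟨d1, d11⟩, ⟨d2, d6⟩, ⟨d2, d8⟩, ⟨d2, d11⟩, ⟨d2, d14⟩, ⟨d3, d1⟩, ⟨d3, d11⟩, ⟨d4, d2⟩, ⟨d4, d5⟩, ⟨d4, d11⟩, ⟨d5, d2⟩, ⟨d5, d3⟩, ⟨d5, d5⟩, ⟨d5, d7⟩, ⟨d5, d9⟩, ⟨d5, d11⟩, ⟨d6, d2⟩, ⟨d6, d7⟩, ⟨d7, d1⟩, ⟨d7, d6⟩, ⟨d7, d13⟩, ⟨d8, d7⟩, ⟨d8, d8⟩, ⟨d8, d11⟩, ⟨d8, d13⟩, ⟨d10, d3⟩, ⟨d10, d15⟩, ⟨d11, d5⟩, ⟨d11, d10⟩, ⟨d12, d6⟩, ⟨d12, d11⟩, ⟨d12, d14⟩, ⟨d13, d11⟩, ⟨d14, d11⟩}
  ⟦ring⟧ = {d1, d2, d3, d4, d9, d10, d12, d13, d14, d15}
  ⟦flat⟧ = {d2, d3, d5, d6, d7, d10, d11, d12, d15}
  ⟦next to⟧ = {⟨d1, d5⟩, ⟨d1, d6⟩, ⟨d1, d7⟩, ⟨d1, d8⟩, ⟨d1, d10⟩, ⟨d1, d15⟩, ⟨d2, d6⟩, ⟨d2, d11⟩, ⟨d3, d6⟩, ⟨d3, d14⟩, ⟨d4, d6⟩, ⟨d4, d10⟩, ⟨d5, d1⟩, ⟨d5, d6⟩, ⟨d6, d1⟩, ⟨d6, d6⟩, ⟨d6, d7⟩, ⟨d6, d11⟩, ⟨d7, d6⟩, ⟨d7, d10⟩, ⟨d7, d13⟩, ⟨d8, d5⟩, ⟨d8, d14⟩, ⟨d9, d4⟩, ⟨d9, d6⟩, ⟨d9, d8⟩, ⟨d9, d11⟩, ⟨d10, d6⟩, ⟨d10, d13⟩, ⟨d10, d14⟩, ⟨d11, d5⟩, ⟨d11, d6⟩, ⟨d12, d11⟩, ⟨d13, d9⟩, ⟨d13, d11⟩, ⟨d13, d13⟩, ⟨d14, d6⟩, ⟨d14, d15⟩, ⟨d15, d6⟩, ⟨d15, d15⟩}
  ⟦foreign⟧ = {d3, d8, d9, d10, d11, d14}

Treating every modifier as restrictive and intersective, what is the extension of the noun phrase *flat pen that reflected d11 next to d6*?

{d2, d3}

⟦that reflected d11⟧ = {x : ⟨x, d11⟩ ∈ ⟦reflected⟧} = {d1, d2, d3, d4, d5, d8, d12, d13, d14}
⟦next to d6⟧ = {x : ⟨x, d6⟩ ∈ ⟦next to⟧} = {d1, d2, d3, d4, d5, d6, d7, d9, d10, d11, d14, d15}
⟦pen⟧ = {d2, d3, d4, d6, d11, d13, d14, d15}
… ∩ ⟦that reflected d11⟧ = {d2, d3, d4, d6, d11, d13, d14, d15} ∩ {d1, d2, d3, d4, d5, d8, d12, d13, d14} = {d2, d3, d4, d13, d14}
… ∩ ⟦next to d6⟧ = {d2, d3, d4, d13, d14} ∩ {d1, d2, d3, d4, d5, d6, d7, d9, d10, d11, d14, d15} = {d2, d3, d4, d14}
… ∩ ⟦flat⟧ = {d2, d3, d4, d14} ∩ {d2, d3, d5, d6, d7, d10, d11, d12, d15} = {d2, d3}
So ⟦flat pen that reflected d11 next to d6⟧ = {d2, d3}.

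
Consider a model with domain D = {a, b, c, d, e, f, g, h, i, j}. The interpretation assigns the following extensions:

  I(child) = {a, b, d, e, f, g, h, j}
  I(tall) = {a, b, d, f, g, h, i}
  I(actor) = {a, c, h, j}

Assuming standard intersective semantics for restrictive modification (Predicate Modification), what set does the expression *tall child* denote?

⟦child⟧ = {a, b, d, e, f, g, h, j}
… ∩ ⟦tall⟧ = {a, b, d, e, f, g, h, j} ∩ {a, b, d, f, g, h, i} = {a, b, d, f, g, h}
So ⟦tall child⟧ = {a, b, d, f, g, h}.

{a, b, d, f, g, h}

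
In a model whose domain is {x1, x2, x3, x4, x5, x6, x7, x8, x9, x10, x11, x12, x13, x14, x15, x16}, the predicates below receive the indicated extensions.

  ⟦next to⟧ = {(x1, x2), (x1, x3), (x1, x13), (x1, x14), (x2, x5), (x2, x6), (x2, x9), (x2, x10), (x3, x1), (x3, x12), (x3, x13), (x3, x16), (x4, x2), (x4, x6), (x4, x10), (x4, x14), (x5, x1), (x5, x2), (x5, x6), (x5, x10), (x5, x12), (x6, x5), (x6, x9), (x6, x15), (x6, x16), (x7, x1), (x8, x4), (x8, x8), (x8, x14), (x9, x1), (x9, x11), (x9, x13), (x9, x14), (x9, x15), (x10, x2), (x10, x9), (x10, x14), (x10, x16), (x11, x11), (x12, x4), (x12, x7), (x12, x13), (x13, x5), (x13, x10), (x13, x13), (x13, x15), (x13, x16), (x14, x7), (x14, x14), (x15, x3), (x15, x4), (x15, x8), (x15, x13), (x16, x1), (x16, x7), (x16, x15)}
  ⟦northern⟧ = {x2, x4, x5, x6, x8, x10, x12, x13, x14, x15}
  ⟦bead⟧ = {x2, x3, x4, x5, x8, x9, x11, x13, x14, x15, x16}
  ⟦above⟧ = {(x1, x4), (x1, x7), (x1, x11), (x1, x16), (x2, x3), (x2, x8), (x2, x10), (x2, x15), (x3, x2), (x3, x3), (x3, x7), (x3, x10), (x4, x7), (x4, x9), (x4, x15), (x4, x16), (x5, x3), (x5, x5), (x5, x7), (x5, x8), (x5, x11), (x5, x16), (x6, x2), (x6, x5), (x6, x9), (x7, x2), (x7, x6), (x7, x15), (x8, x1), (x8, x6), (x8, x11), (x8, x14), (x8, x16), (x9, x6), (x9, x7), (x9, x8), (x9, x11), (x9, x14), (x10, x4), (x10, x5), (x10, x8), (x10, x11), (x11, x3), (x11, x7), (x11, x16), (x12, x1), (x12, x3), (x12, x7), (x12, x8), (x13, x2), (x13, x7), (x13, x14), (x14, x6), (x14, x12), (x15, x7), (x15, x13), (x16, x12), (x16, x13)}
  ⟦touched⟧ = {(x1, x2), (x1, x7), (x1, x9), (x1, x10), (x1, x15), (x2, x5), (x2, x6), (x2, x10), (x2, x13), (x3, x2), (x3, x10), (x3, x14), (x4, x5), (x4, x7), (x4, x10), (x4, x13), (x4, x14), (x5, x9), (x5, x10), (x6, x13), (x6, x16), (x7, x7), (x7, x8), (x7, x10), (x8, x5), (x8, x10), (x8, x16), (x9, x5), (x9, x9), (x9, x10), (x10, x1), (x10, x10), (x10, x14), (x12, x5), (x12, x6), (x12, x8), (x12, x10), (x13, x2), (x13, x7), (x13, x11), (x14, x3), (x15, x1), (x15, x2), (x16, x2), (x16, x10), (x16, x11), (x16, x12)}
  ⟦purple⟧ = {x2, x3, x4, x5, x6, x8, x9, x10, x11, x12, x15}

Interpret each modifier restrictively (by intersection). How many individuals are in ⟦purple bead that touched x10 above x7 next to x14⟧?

⟦that touched x10⟧ = {x : ⟨x, x10⟩ ∈ ⟦touched⟧} = {x1, x2, x3, x4, x5, x7, x8, x9, x10, x12, x16}
⟦above x7⟧ = {x : ⟨x, x7⟩ ∈ ⟦above⟧} = {x1, x3, x4, x5, x9, x11, x12, x13, x15}
⟦next to x14⟧ = {x : ⟨x, x14⟩ ∈ ⟦next to⟧} = {x1, x4, x8, x9, x10, x14}
⟦bead⟧ = {x2, x3, x4, x5, x8, x9, x11, x13, x14, x15, x16}
… ∩ ⟦that touched x10⟧ = {x2, x3, x4, x5, x8, x9, x11, x13, x14, x15, x16} ∩ {x1, x2, x3, x4, x5, x7, x8, x9, x10, x12, x16} = {x2, x3, x4, x5, x8, x9, x16}
… ∩ ⟦above x7⟧ = {x2, x3, x4, x5, x8, x9, x16} ∩ {x1, x3, x4, x5, x9, x11, x12, x13, x15} = {x3, x4, x5, x9}
… ∩ ⟦next to x14⟧ = {x3, x4, x5, x9} ∩ {x1, x4, x8, x9, x10, x14} = {x4, x9}
… ∩ ⟦purple⟧ = {x4, x9} ∩ {x2, x3, x4, x5, x6, x8, x9, x10, x11, x12, x15} = {x4, x9}
⟦purple bead that touched x10 above x7 next to x14⟧ = {x4, x9}, so the cardinality is 2.

2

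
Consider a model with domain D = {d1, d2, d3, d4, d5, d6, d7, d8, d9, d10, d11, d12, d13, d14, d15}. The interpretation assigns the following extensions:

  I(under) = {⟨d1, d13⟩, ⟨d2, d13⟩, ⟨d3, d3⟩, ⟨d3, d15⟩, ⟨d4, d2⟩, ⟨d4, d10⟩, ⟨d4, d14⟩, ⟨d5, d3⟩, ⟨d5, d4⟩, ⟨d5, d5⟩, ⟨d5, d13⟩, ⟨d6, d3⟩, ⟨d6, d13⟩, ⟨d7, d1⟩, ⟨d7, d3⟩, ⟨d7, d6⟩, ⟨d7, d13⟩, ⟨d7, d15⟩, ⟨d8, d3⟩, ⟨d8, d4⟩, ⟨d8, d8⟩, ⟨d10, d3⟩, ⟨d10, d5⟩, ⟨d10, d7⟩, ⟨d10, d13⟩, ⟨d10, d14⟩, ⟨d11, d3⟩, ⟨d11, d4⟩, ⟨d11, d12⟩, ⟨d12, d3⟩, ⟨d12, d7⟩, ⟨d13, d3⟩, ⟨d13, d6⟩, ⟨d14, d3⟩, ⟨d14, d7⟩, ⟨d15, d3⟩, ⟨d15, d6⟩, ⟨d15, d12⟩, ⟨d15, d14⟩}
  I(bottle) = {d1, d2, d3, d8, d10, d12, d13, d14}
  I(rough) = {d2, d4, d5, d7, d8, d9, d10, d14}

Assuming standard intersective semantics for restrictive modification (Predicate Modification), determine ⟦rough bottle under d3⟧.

{d8, d10, d14}

⟦under d3⟧ = {x : ⟨x, d3⟩ ∈ ⟦under⟧} = {d3, d5, d6, d7, d8, d10, d11, d12, d13, d14, d15}
⟦bottle⟧ = {d1, d2, d3, d8, d10, d12, d13, d14}
… ∩ ⟦under d3⟧ = {d1, d2, d3, d8, d10, d12, d13, d14} ∩ {d3, d5, d6, d7, d8, d10, d11, d12, d13, d14, d15} = {d3, d8, d10, d12, d13, d14}
… ∩ ⟦rough⟧ = {d3, d8, d10, d12, d13, d14} ∩ {d2, d4, d5, d7, d8, d9, d10, d14} = {d8, d10, d14}
So ⟦rough bottle under d3⟧ = {d8, d10, d14}.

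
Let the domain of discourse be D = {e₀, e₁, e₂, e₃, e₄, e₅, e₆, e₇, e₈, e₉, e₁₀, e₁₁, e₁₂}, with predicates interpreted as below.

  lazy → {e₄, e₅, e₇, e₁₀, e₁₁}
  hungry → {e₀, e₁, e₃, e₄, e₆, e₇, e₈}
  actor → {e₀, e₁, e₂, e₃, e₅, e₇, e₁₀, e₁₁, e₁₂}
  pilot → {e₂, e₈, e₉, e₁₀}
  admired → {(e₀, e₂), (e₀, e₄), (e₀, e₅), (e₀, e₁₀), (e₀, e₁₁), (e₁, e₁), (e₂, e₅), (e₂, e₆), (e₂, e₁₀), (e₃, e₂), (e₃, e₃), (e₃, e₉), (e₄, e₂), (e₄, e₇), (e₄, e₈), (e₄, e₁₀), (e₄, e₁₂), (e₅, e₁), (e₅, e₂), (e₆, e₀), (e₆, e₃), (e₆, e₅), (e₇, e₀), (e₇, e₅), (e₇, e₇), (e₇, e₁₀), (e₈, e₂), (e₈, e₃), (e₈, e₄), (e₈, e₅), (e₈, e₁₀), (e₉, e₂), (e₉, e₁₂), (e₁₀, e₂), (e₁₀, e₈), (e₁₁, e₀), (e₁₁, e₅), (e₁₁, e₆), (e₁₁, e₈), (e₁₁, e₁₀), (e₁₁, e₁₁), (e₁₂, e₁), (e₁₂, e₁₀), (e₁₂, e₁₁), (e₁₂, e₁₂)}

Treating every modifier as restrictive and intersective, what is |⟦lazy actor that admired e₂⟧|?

⟦that admired e₂⟧ = {x : ⟨x, e₂⟩ ∈ ⟦admired⟧} = {e₀, e₃, e₄, e₅, e₈, e₉, e₁₀}
⟦actor⟧ = {e₀, e₁, e₂, e₃, e₅, e₇, e₁₀, e₁₁, e₁₂}
… ∩ ⟦that admired e₂⟧ = {e₀, e₁, e₂, e₃, e₅, e₇, e₁₀, e₁₁, e₁₂} ∩ {e₀, e₃, e₄, e₅, e₈, e₉, e₁₀} = {e₀, e₃, e₅, e₁₀}
… ∩ ⟦lazy⟧ = {e₀, e₃, e₅, e₁₀} ∩ {e₄, e₅, e₇, e₁₀, e₁₁} = {e₅, e₁₀}
⟦lazy actor that admired e₂⟧ = {e₅, e₁₀}, so the cardinality is 2.

2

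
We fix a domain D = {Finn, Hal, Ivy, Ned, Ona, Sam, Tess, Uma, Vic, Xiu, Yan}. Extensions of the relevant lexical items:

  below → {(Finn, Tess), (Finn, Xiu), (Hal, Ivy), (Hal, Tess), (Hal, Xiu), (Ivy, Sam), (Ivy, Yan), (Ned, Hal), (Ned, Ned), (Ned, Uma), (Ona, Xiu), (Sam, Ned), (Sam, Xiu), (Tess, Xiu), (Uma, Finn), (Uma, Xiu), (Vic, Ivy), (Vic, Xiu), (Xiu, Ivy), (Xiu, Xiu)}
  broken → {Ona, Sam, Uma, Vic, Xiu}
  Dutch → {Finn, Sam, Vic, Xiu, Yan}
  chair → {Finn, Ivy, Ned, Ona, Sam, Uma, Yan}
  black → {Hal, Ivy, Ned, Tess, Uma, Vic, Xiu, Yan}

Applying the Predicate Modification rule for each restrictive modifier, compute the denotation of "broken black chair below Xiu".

{Uma}

⟦below Xiu⟧ = {x : ⟨x, Xiu⟩ ∈ ⟦below⟧} = {Finn, Hal, Ona, Sam, Tess, Uma, Vic, Xiu}
⟦chair⟧ = {Finn, Ivy, Ned, Ona, Sam, Uma, Yan}
… ∩ ⟦below Xiu⟧ = {Finn, Ivy, Ned, Ona, Sam, Uma, Yan} ∩ {Finn, Hal, Ona, Sam, Tess, Uma, Vic, Xiu} = {Finn, Ona, Sam, Uma}
… ∩ ⟦broken⟧ = {Finn, Ona, Sam, Uma} ∩ {Ona, Sam, Uma, Vic, Xiu} = {Ona, Sam, Uma}
… ∩ ⟦black⟧ = {Ona, Sam, Uma} ∩ {Hal, Ivy, Ned, Tess, Uma, Vic, Xiu, Yan} = {Uma}
So ⟦broken black chair below Xiu⟧ = {Uma}.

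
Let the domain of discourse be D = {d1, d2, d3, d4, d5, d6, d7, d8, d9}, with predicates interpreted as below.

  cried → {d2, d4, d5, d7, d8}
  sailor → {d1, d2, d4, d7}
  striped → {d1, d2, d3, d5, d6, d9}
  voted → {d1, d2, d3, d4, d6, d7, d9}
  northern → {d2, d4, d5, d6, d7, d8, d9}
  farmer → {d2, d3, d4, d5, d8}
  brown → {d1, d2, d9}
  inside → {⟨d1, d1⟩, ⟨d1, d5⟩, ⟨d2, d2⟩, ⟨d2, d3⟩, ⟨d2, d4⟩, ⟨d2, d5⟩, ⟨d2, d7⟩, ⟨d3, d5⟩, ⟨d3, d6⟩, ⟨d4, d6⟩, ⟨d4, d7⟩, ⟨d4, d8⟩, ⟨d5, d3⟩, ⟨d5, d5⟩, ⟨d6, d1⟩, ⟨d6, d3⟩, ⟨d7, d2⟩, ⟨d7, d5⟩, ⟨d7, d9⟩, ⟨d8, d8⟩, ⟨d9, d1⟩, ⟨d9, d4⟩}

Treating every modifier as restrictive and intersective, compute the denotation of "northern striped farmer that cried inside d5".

⟦that cried⟧ = ⟦cried⟧ = {d2, d4, d5, d7, d8}
⟦inside d5⟧ = {x : ⟨x, d5⟩ ∈ ⟦inside⟧} = {d1, d2, d3, d5, d7}
⟦farmer⟧ = {d2, d3, d4, d5, d8}
… ∩ ⟦that cried⟧ = {d2, d3, d4, d5, d8} ∩ {d2, d4, d5, d7, d8} = {d2, d4, d5, d8}
… ∩ ⟦inside d5⟧ = {d2, d4, d5, d8} ∩ {d1, d2, d3, d5, d7} = {d2, d5}
… ∩ ⟦northern⟧ = {d2, d5} ∩ {d2, d4, d5, d6, d7, d8, d9} = {d2, d5}
… ∩ ⟦striped⟧ = {d2, d5} ∩ {d1, d2, d3, d5, d6, d9} = {d2, d5}
So ⟦northern striped farmer that cried inside d5⟧ = {d2, d5}.

{d2, d5}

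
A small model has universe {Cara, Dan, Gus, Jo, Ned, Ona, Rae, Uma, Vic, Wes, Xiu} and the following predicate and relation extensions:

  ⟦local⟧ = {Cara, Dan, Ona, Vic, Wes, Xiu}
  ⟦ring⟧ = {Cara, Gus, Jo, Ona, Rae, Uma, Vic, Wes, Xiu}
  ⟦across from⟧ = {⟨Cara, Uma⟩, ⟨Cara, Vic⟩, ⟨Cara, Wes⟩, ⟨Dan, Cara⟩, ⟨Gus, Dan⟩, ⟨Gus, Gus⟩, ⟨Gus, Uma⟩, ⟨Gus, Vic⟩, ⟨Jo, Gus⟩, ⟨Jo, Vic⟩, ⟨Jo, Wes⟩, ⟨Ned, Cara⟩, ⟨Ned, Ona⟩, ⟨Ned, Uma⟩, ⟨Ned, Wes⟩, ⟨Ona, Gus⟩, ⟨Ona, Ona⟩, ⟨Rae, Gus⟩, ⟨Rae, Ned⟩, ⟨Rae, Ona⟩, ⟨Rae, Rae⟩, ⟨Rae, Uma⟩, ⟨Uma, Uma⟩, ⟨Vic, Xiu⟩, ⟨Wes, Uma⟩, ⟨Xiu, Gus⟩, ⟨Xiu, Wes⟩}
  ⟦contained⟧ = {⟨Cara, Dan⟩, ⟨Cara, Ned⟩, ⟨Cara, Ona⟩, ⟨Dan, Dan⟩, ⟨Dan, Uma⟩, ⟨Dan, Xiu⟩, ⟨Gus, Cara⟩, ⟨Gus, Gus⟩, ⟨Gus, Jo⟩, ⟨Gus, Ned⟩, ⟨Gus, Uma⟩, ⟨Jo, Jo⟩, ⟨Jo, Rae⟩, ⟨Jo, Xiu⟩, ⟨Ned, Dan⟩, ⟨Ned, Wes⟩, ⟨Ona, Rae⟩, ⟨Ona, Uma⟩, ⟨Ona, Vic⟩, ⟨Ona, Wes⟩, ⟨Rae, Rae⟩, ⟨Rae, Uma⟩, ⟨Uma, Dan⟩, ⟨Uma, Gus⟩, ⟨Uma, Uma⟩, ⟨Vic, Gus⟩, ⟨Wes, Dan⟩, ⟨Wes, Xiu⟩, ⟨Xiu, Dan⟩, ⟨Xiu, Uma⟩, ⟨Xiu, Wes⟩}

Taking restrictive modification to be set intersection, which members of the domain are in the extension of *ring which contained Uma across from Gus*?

⟦which contained Uma⟧ = {x : ⟨x, Uma⟩ ∈ ⟦contained⟧} = {Dan, Gus, Ona, Rae, Uma, Xiu}
⟦across from Gus⟧ = {x : ⟨x, Gus⟩ ∈ ⟦across from⟧} = {Gus, Jo, Ona, Rae, Xiu}
⟦ring⟧ = {Cara, Gus, Jo, Ona, Rae, Uma, Vic, Wes, Xiu}
… ∩ ⟦which contained Uma⟧ = {Cara, Gus, Jo, Ona, Rae, Uma, Vic, Wes, Xiu} ∩ {Dan, Gus, Ona, Rae, Uma, Xiu} = {Gus, Ona, Rae, Uma, Xiu}
… ∩ ⟦across from Gus⟧ = {Gus, Ona, Rae, Uma, Xiu} ∩ {Gus, Jo, Ona, Rae, Xiu} = {Gus, Ona, Rae, Xiu}
So ⟦ring which contained Uma across from Gus⟧ = {Gus, Ona, Rae, Xiu}.

{Gus, Ona, Rae, Xiu}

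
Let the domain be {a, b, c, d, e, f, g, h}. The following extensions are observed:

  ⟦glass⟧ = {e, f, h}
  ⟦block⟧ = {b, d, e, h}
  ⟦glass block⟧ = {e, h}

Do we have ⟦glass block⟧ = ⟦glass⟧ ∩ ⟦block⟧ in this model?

yes

⟦glass⟧ ∩ ⟦block⟧ = {e, f, h} ∩ {b, d, e, h} = {e, h}
Observed ⟦glass block⟧ = {e, h}.
These coincide, so the modifier is intersective here.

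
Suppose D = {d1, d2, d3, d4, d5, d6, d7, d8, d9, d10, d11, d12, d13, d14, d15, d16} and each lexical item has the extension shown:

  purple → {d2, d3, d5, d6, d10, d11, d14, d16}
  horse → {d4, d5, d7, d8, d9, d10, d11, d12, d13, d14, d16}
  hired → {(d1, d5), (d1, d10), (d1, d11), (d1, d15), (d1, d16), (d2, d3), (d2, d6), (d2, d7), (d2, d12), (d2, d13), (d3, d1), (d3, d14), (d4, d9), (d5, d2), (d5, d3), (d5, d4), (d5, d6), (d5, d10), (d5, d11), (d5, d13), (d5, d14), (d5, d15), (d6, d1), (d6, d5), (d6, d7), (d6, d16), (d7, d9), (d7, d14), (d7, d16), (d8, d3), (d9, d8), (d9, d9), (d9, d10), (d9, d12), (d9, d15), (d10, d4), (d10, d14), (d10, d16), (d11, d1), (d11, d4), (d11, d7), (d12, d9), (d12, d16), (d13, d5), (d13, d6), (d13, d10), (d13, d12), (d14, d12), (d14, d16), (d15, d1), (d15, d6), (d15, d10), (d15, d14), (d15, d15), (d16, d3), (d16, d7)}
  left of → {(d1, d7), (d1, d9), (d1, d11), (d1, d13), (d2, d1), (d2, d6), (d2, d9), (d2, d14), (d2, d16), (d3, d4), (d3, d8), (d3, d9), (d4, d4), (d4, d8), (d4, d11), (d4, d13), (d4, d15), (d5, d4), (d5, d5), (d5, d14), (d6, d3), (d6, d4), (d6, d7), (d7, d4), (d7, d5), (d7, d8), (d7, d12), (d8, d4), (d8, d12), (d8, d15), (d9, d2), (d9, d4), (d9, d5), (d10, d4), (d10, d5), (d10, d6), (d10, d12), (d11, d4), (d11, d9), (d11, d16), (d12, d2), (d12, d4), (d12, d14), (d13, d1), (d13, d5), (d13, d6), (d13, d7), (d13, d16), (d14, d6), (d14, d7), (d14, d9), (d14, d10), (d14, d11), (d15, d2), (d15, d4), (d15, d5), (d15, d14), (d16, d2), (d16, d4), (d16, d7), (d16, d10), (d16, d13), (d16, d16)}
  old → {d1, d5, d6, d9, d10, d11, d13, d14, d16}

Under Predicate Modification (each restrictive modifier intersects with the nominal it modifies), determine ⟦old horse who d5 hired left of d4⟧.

{d10, d11}

⟦who d5 hired⟧ = {x : ⟨d5, x⟩ ∈ ⟦hired⟧} = {d2, d3, d4, d6, d10, d11, d13, d14, d15}
⟦left of d4⟧ = {x : ⟨x, d4⟩ ∈ ⟦left of⟧} = {d3, d4, d5, d6, d7, d8, d9, d10, d11, d12, d15, d16}
⟦horse⟧ = {d4, d5, d7, d8, d9, d10, d11, d12, d13, d14, d16}
… ∩ ⟦who d5 hired⟧ = {d4, d5, d7, d8, d9, d10, d11, d12, d13, d14, d16} ∩ {d2, d3, d4, d6, d10, d11, d13, d14, d15} = {d4, d10, d11, d13, d14}
… ∩ ⟦left of d4⟧ = {d4, d10, d11, d13, d14} ∩ {d3, d4, d5, d6, d7, d8, d9, d10, d11, d12, d15, d16} = {d4, d10, d11}
… ∩ ⟦old⟧ = {d4, d10, d11} ∩ {d1, d5, d6, d9, d10, d11, d13, d14, d16} = {d10, d11}
So ⟦old horse who d5 hired left of d4⟧ = {d10, d11}.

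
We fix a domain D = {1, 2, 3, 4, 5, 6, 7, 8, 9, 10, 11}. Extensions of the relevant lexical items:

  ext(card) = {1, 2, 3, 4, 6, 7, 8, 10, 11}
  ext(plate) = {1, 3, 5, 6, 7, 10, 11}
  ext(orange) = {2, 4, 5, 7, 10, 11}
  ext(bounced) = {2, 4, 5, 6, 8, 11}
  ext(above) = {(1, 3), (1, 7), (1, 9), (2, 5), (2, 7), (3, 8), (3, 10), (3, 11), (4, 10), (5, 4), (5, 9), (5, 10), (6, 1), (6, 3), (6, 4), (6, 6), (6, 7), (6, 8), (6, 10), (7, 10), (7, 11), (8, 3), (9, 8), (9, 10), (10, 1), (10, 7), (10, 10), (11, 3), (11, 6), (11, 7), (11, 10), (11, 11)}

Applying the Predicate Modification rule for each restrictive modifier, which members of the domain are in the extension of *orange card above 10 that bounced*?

{4, 11}

⟦above 10⟧ = {x : ⟨x, 10⟩ ∈ ⟦above⟧} = {3, 4, 5, 6, 7, 9, 10, 11}
⟦that bounced⟧ = ⟦bounced⟧ = {2, 4, 5, 6, 8, 11}
⟦card⟧ = {1, 2, 3, 4, 6, 7, 8, 10, 11}
… ∩ ⟦above 10⟧ = {1, 2, 3, 4, 6, 7, 8, 10, 11} ∩ {3, 4, 5, 6, 7, 9, 10, 11} = {3, 4, 6, 7, 10, 11}
… ∩ ⟦that bounced⟧ = {3, 4, 6, 7, 10, 11} ∩ {2, 4, 5, 6, 8, 11} = {4, 6, 11}
… ∩ ⟦orange⟧ = {4, 6, 11} ∩ {2, 4, 5, 7, 10, 11} = {4, 11}
So ⟦orange card above 10 that bounced⟧ = {4, 11}.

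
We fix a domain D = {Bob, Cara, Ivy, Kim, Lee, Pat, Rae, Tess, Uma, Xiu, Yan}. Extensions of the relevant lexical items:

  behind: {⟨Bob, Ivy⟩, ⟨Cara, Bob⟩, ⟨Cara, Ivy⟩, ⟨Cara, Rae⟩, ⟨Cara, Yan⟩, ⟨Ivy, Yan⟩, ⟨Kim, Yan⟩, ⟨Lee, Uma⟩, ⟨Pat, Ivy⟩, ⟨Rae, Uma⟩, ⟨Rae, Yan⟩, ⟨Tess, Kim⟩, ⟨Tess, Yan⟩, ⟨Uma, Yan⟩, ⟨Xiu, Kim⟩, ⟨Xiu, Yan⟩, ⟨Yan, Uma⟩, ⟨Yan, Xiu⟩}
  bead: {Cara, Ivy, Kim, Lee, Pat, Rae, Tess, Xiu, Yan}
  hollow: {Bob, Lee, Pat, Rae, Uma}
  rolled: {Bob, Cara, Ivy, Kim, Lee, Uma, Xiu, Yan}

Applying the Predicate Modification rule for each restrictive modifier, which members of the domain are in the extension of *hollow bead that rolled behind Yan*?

{ }

⟦that rolled⟧ = ⟦rolled⟧ = {Bob, Cara, Ivy, Kim, Lee, Uma, Xiu, Yan}
⟦behind Yan⟧ = {x : ⟨x, Yan⟩ ∈ ⟦behind⟧} = {Cara, Ivy, Kim, Rae, Tess, Uma, Xiu}
⟦bead⟧ = {Cara, Ivy, Kim, Lee, Pat, Rae, Tess, Xiu, Yan}
… ∩ ⟦that rolled⟧ = {Cara, Ivy, Kim, Lee, Pat, Rae, Tess, Xiu, Yan} ∩ {Bob, Cara, Ivy, Kim, Lee, Uma, Xiu, Yan} = {Cara, Ivy, Kim, Lee, Xiu, Yan}
… ∩ ⟦behind Yan⟧ = {Cara, Ivy, Kim, Lee, Xiu, Yan} ∩ {Cara, Ivy, Kim, Rae, Tess, Uma, Xiu} = {Cara, Ivy, Kim, Xiu}
… ∩ ⟦hollow⟧ = {Cara, Ivy, Kim, Xiu} ∩ {Bob, Lee, Pat, Rae, Uma} = ∅
So ⟦hollow bead that rolled behind Yan⟧ = { }.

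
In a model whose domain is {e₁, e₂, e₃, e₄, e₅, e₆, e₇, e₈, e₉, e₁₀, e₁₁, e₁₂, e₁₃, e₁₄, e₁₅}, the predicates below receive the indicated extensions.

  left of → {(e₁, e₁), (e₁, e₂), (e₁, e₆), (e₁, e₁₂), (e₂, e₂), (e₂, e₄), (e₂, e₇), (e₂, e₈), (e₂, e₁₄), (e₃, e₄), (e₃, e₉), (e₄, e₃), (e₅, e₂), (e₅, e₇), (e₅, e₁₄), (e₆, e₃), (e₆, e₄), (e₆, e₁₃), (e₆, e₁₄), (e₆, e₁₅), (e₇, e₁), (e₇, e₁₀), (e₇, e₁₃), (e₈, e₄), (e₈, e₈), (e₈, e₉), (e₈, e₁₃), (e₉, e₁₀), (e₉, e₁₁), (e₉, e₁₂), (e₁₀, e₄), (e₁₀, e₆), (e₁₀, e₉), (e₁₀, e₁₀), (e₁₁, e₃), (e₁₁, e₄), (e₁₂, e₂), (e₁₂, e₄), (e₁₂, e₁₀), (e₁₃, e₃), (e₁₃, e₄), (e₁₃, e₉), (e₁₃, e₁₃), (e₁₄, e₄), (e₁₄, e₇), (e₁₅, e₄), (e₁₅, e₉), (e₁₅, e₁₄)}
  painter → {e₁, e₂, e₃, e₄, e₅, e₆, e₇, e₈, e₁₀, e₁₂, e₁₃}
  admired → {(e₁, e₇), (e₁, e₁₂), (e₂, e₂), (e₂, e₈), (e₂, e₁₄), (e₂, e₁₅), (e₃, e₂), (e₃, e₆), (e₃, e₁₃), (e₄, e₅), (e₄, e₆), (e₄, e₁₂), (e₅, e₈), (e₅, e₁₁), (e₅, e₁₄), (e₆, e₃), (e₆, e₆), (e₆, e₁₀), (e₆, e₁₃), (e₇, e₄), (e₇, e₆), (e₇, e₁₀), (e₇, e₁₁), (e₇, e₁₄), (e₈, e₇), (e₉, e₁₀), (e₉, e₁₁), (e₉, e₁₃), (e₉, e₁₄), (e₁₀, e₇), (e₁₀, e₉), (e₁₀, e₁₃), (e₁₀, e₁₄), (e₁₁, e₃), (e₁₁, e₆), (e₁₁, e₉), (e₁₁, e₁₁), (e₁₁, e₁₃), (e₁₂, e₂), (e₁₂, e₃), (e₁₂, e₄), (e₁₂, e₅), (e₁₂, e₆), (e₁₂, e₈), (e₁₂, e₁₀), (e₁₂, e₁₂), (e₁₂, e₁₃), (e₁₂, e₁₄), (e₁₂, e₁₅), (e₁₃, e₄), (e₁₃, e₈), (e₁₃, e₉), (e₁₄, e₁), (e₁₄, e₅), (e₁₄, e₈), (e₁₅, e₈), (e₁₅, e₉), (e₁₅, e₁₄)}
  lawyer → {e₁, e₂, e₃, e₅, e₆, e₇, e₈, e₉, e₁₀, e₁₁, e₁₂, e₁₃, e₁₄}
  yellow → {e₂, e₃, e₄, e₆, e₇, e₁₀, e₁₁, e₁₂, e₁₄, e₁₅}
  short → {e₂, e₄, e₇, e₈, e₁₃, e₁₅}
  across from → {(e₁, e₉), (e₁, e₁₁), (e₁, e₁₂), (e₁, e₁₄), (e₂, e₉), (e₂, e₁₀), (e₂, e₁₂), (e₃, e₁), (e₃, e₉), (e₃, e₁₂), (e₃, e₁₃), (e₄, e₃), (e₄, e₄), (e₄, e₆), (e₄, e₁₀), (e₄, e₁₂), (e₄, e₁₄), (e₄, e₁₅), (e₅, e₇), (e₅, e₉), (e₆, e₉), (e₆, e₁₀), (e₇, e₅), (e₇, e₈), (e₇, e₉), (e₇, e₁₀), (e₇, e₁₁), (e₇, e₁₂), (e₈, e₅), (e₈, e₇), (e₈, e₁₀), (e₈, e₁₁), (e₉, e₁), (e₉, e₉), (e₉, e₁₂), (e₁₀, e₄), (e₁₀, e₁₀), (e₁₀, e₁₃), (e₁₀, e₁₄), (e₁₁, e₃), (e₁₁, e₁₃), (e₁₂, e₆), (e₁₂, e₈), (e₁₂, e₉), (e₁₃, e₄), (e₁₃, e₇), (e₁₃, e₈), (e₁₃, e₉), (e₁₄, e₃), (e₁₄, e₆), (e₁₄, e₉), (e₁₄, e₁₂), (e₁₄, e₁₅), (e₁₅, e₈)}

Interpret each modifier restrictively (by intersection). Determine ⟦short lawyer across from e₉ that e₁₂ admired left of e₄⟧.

⟦across from e₉⟧ = {x : ⟨x, e₉⟩ ∈ ⟦across from⟧} = {e₁, e₂, e₃, e₅, e₆, e₇, e₉, e₁₂, e₁₃, e₁₄}
⟦that e₁₂ admired⟧ = {x : ⟨e₁₂, x⟩ ∈ ⟦admired⟧} = {e₂, e₃, e₄, e₅, e₆, e₈, e₁₀, e₁₂, e₁₃, e₁₄, e₁₅}
⟦left of e₄⟧ = {x : ⟨x, e₄⟩ ∈ ⟦left of⟧} = {e₂, e₃, e₆, e₈, e₁₀, e₁₁, e₁₂, e₁₃, e₁₄, e₁₅}
⟦lawyer⟧ = {e₁, e₂, e₃, e₅, e₆, e₇, e₈, e₉, e₁₀, e₁₁, e₁₂, e₁₃, e₁₄}
… ∩ ⟦across from e₉⟧ = {e₁, e₂, e₃, e₅, e₆, e₇, e₈, e₉, e₁₀, e₁₁, e₁₂, e₁₃, e₁₄} ∩ {e₁, e₂, e₃, e₅, e₆, e₇, e₉, e₁₂, e₁₃, e₁₄} = {e₁, e₂, e₃, e₅, e₆, e₇, e₉, e₁₂, e₁₃, e₁₄}
… ∩ ⟦that e₁₂ admired⟧ = {e₁, e₂, e₃, e₅, e₆, e₇, e₉, e₁₂, e₁₃, e₁₄} ∩ {e₂, e₃, e₄, e₅, e₆, e₈, e₁₀, e₁₂, e₁₃, e₁₄, e₁₅} = {e₂, e₃, e₅, e₆, e₁₂, e₁₃, e₁₄}
… ∩ ⟦left of e₄⟧ = {e₂, e₃, e₅, e₆, e₁₂, e₁₃, e₁₄} ∩ {e₂, e₃, e₆, e₈, e₁₀, e₁₁, e₁₂, e₁₃, e₁₄, e₁₅} = {e₂, e₃, e₆, e₁₂, e₁₃, e₁₄}
… ∩ ⟦short⟧ = {e₂, e₃, e₆, e₁₂, e₁₃, e₁₄} ∩ {e₂, e₄, e₇, e₈, e₁₃, e₁₅} = {e₂, e₁₃}
So ⟦short lawyer across from e₉ that e₁₂ admired left of e₄⟧ = {e₂, e₁₃}.

{e₂, e₁₃}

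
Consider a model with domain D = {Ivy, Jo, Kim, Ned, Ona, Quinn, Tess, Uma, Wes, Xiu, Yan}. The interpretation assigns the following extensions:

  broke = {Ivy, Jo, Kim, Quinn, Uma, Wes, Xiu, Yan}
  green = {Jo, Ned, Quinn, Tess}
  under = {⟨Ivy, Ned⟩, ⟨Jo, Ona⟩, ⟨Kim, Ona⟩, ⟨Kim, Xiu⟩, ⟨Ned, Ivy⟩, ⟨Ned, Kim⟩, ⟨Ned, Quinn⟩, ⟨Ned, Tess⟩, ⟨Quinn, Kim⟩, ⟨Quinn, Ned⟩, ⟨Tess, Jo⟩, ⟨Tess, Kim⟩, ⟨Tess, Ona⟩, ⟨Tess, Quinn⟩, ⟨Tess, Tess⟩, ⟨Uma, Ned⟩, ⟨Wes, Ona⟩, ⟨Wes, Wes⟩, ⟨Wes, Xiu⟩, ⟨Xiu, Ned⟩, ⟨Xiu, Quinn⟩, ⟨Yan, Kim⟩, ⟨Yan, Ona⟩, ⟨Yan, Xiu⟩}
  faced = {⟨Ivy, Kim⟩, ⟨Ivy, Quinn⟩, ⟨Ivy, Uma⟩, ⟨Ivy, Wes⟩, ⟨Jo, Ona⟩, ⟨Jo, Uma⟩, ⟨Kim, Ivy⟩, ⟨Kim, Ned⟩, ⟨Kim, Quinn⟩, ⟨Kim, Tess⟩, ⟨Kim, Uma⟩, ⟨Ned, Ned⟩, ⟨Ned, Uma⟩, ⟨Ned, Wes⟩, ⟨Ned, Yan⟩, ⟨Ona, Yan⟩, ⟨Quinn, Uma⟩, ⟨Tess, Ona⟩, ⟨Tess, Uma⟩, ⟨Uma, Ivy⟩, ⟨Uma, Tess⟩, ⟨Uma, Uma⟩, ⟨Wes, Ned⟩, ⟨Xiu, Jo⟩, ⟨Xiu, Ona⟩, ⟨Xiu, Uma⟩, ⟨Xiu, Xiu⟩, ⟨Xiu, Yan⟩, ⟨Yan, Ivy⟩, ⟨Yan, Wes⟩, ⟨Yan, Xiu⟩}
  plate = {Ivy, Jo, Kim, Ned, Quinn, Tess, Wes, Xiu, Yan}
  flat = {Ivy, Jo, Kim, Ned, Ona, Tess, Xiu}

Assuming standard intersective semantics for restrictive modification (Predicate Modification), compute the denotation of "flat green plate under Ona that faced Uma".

⟦under Ona⟧ = {x : ⟨x, Ona⟩ ∈ ⟦under⟧} = {Jo, Kim, Tess, Wes, Yan}
⟦that faced Uma⟧ = {x : ⟨x, Uma⟩ ∈ ⟦faced⟧} = {Ivy, Jo, Kim, Ned, Quinn, Tess, Uma, Xiu}
⟦plate⟧ = {Ivy, Jo, Kim, Ned, Quinn, Tess, Wes, Xiu, Yan}
… ∩ ⟦under Ona⟧ = {Ivy, Jo, Kim, Ned, Quinn, Tess, Wes, Xiu, Yan} ∩ {Jo, Kim, Tess, Wes, Yan} = {Jo, Kim, Tess, Wes, Yan}
… ∩ ⟦that faced Uma⟧ = {Jo, Kim, Tess, Wes, Yan} ∩ {Ivy, Jo, Kim, Ned, Quinn, Tess, Uma, Xiu} = {Jo, Kim, Tess}
… ∩ ⟦flat⟧ = {Jo, Kim, Tess} ∩ {Ivy, Jo, Kim, Ned, Ona, Tess, Xiu} = {Jo, Kim, Tess}
… ∩ ⟦green⟧ = {Jo, Kim, Tess} ∩ {Jo, Ned, Quinn, Tess} = {Jo, Tess}
So ⟦flat green plate under Ona that faced Uma⟧ = {Jo, Tess}.

{Jo, Tess}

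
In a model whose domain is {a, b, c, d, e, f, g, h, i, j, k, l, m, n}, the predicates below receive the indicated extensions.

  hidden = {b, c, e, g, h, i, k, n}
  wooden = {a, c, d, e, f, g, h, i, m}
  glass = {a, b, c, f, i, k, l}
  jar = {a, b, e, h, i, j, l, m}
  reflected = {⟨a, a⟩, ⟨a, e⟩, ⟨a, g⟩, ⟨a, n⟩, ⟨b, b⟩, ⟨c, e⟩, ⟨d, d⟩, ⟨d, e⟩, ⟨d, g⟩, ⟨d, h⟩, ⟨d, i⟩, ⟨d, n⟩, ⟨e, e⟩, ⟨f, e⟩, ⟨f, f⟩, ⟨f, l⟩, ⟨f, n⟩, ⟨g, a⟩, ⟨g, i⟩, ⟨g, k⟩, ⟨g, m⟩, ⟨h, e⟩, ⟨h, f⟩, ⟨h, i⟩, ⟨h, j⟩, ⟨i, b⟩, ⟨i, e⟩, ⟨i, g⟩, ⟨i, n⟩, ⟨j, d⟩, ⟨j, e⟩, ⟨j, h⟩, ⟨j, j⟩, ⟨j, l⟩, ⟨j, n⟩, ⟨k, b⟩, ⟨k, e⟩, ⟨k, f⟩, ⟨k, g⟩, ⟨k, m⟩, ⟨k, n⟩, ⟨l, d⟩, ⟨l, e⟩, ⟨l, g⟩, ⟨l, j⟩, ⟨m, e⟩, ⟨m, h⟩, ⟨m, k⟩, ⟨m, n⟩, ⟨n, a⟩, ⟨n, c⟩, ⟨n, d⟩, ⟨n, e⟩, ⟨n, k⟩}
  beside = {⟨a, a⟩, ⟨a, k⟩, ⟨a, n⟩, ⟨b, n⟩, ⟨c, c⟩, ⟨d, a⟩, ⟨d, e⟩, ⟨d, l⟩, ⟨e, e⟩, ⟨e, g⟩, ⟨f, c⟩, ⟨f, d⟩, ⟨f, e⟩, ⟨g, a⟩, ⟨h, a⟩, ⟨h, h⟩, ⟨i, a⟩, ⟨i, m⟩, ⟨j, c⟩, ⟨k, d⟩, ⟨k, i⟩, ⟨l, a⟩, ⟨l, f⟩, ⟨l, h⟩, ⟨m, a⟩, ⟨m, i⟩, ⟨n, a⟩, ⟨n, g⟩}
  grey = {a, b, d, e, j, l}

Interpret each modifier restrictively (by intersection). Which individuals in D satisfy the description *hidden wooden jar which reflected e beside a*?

⟦which reflected e⟧ = {x : ⟨x, e⟩ ∈ ⟦reflected⟧} = {a, c, d, e, f, h, i, j, k, l, m, n}
⟦beside a⟧ = {x : ⟨x, a⟩ ∈ ⟦beside⟧} = {a, d, g, h, i, l, m, n}
⟦jar⟧ = {a, b, e, h, i, j, l, m}
… ∩ ⟦which reflected e⟧ = {a, b, e, h, i, j, l, m} ∩ {a, c, d, e, f, h, i, j, k, l, m, n} = {a, e, h, i, j, l, m}
… ∩ ⟦beside a⟧ = {a, e, h, i, j, l, m} ∩ {a, d, g, h, i, l, m, n} = {a, h, i, l, m}
… ∩ ⟦hidden⟧ = {a, h, i, l, m} ∩ {b, c, e, g, h, i, k, n} = {h, i}
… ∩ ⟦wooden⟧ = {h, i} ∩ {a, c, d, e, f, g, h, i, m} = {h, i}
So ⟦hidden wooden jar which reflected e beside a⟧ = {h, i}.

{h, i}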